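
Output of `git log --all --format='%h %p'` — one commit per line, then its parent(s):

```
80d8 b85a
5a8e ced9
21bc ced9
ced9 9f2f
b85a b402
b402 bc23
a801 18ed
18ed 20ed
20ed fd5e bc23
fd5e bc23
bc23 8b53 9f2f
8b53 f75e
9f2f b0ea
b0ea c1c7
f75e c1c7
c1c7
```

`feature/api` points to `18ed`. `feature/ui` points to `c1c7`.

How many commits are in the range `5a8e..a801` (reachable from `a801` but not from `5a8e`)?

Reachable from a801: {18ed, 20ed, 8b53, 9f2f, a801, b0ea, bc23, c1c7, f75e, fd5e}.
Reachable from 5a8e: {5a8e, 9f2f, b0ea, c1c7, ced9}.
In a801's history but not 5a8e's: {18ed, 20ed, 8b53, a801, bc23, f75e, fd5e} — 7 commits.

7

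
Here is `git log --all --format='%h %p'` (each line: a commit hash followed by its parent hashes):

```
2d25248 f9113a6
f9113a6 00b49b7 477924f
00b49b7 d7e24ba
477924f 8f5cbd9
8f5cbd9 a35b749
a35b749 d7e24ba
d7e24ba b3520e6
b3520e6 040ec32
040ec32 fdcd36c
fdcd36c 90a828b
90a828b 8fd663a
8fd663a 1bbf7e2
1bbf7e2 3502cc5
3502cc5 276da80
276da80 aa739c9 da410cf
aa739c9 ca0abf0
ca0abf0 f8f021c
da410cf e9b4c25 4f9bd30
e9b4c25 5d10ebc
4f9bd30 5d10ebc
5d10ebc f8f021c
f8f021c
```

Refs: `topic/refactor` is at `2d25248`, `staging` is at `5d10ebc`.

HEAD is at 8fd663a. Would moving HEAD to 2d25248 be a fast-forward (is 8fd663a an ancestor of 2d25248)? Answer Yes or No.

Yes

A fast-forward from 8fd663a to 2d25248 is possible iff 8fd663a is an ancestor of 2d25248.
Ancestors of 2d25248: {00b49b7, 040ec32, 1bbf7e2, 276da80, 2d25248, 3502cc5, 477924f, 4f9bd30, 5d10ebc, 8f5cbd9, 8fd663a, 90a828b, a35b749, aa739c9, b3520e6, ca0abf0, d7e24ba, da410cf, e9b4c25, f8f021c, f9113a6, fdcd36c}.
8fd663a is among them, so fast-forward is possible.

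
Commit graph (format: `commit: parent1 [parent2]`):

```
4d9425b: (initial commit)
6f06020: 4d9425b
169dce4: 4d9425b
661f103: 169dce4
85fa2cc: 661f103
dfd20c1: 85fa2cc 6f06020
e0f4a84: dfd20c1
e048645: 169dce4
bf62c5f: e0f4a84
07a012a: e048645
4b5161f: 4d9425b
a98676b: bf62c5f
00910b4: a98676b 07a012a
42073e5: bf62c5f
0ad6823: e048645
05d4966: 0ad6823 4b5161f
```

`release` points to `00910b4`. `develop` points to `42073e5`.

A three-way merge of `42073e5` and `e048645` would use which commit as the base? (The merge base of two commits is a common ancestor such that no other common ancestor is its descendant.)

169dce4

Ancestors of 42073e5: {169dce4, 42073e5, 4d9425b, 661f103, 6f06020, 85fa2cc, bf62c5f, dfd20c1, e0f4a84}.
Ancestors of e048645: {169dce4, 4d9425b, e048645}.
Common ancestors: {169dce4, 4d9425b}.
Among these, 169dce4 is not an ancestor of any other common ancestor — it is the merge base.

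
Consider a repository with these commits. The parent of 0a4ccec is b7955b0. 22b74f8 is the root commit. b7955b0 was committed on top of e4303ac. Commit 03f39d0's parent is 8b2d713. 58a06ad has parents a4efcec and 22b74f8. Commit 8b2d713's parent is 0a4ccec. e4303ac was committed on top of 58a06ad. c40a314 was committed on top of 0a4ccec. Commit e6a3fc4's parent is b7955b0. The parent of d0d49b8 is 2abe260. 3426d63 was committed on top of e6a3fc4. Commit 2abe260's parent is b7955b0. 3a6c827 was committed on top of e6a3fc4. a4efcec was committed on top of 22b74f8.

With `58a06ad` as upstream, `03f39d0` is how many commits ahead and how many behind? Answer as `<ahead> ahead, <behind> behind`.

Reachable from 03f39d0: {03f39d0, 0a4ccec, 22b74f8, 58a06ad, 8b2d713, a4efcec, b7955b0, e4303ac}.
Reachable from 58a06ad: {22b74f8, 58a06ad, a4efcec}.
Only in 03f39d0's history (ahead): {03f39d0, 0a4ccec, 8b2d713, b7955b0, e4303ac} — 5.
Only in 58a06ad's history (behind): {} — 0.

5 ahead, 0 behind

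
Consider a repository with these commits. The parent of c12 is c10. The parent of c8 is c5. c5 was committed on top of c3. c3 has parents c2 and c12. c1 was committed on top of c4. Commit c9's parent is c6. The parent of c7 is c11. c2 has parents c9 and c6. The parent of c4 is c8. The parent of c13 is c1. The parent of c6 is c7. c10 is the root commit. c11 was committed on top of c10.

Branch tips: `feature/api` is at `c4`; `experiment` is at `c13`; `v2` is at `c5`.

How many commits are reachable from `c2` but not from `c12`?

5

Reachable from c2: {c10, c11, c2, c6, c7, c9}.
Reachable from c12: {c10, c12}.
In c2's history but not c12's: {c11, c2, c6, c7, c9} — 5 commits.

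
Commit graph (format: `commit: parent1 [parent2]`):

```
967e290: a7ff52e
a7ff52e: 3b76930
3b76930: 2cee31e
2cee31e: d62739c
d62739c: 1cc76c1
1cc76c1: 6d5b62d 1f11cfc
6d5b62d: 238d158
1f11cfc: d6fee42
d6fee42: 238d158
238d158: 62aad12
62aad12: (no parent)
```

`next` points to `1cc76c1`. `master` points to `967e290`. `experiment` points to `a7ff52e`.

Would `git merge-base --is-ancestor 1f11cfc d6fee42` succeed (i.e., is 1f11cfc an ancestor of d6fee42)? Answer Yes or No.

No

Ancestors of d6fee42: {238d158, 62aad12, d6fee42}.
1f11cfc is not in that set, so it is not an ancestor of d6fee42.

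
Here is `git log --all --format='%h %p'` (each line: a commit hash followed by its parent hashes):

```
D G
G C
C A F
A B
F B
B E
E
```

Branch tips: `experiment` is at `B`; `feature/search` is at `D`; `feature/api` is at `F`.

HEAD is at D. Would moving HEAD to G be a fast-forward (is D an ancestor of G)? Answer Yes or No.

No

A fast-forward from D to G is possible iff D is an ancestor of G.
Ancestors of G: {A, B, C, E, F, G}.
D is not among them, so fast-forward is not possible.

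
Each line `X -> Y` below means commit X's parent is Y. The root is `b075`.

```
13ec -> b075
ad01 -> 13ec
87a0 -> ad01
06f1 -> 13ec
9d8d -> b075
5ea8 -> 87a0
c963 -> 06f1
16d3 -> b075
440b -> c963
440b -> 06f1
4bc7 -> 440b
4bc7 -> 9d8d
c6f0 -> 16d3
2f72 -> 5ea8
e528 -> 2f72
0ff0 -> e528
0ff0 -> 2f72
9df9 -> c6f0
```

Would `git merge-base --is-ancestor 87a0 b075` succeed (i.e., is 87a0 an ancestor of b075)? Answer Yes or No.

No

Ancestors of b075: {b075}.
87a0 is not in that set, so it is not an ancestor of b075.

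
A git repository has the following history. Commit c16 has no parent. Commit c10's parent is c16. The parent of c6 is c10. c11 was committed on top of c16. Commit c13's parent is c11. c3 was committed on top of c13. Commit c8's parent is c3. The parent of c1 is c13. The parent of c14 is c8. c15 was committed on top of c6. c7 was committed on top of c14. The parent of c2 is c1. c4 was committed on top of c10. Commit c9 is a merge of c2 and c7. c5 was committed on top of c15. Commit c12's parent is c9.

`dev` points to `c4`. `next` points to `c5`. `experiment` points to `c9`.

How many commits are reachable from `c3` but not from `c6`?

Reachable from c3: {c11, c13, c16, c3}.
Reachable from c6: {c10, c16, c6}.
In c3's history but not c6's: {c11, c13, c3} — 3 commits.

3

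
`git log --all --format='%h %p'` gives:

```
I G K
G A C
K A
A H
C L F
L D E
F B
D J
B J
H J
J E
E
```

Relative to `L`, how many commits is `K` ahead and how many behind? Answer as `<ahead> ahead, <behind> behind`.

3 ahead, 2 behind

Reachable from K: {A, E, H, J, K}.
Reachable from L: {D, E, J, L}.
Only in K's history (ahead): {A, H, K} — 3.
Only in L's history (behind): {D, L} — 2.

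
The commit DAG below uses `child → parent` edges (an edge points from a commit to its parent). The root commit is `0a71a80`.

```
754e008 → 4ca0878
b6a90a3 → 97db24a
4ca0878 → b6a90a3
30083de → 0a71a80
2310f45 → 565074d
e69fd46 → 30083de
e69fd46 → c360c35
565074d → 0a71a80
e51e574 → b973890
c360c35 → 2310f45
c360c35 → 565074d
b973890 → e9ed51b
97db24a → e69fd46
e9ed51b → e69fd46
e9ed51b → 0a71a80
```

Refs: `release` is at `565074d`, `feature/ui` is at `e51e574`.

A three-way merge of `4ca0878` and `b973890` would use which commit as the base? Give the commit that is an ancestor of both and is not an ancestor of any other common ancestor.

e69fd46

Ancestors of 4ca0878: {0a71a80, 2310f45, 30083de, 4ca0878, 565074d, 97db24a, b6a90a3, c360c35, e69fd46}.
Ancestors of b973890: {0a71a80, 2310f45, 30083de, 565074d, b973890, c360c35, e69fd46, e9ed51b}.
Common ancestors: {0a71a80, 2310f45, 30083de, 565074d, c360c35, e69fd46}.
Among these, e69fd46 is not an ancestor of any other common ancestor — it is the merge base.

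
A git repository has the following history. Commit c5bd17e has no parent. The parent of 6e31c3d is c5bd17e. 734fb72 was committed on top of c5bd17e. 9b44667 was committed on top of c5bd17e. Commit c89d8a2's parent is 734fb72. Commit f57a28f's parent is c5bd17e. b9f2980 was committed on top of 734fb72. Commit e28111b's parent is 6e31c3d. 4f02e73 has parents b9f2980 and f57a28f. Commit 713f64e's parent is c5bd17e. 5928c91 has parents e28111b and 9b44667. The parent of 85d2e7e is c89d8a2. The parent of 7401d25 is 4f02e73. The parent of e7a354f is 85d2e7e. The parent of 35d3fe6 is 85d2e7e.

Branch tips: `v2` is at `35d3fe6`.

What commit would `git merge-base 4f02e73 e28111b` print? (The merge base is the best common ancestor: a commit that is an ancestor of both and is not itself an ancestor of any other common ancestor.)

Ancestors of 4f02e73: {4f02e73, 734fb72, b9f2980, c5bd17e, f57a28f}.
Ancestors of e28111b: {6e31c3d, c5bd17e, e28111b}.
Common ancestors: {c5bd17e}.
The only common ancestor is c5bd17e, so it is the merge base.

c5bd17e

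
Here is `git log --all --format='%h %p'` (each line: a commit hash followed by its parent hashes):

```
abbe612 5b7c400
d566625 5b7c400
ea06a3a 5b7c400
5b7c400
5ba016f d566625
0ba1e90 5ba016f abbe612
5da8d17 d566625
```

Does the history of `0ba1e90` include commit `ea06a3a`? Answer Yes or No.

No

Ancestors of 0ba1e90: {0ba1e90, 5b7c400, 5ba016f, abbe612, d566625}.
ea06a3a is not in that set, so it is not an ancestor of 0ba1e90.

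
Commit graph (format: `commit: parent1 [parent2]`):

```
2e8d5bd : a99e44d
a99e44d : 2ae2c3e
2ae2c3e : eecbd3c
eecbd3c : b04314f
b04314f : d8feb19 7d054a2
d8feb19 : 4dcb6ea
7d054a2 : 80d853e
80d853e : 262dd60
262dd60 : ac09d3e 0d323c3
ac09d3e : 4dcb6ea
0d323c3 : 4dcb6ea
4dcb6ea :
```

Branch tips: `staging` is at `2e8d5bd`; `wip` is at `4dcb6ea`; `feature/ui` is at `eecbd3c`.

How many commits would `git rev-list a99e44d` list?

Walking parent pointers from a99e44d: reachable set = {0d323c3, 262dd60, 2ae2c3e, 4dcb6ea, 7d054a2, 80d853e, a99e44d, ac09d3e, b04314f, d8feb19, eecbd3c}.
That is 11 commits.

11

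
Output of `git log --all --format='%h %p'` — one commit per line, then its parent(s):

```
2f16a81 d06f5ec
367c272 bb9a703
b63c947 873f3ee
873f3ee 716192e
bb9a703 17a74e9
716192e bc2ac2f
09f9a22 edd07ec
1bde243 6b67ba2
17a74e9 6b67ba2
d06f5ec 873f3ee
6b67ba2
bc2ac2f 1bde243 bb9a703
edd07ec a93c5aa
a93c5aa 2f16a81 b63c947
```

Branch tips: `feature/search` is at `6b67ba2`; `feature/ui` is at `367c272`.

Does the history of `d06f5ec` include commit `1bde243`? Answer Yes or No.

Yes

Ancestors of d06f5ec (commits reachable by following parents): {17a74e9, 1bde243, 6b67ba2, 716192e, 873f3ee, bb9a703, bc2ac2f, d06f5ec}.
1bde243 is in that set, so it is an ancestor of d06f5ec.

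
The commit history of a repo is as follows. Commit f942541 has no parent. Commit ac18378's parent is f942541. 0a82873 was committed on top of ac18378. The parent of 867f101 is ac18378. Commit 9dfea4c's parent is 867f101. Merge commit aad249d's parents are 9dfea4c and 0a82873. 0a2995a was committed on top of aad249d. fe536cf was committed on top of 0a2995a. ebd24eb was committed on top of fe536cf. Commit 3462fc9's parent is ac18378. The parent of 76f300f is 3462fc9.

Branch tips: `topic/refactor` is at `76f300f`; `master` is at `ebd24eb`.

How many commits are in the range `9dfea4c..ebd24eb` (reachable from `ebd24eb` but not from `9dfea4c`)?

Reachable from ebd24eb: {0a2995a, 0a82873, 867f101, 9dfea4c, aad249d, ac18378, ebd24eb, f942541, fe536cf}.
Reachable from 9dfea4c: {867f101, 9dfea4c, ac18378, f942541}.
In ebd24eb's history but not 9dfea4c's: {0a2995a, 0a82873, aad249d, ebd24eb, fe536cf} — 5 commits.

5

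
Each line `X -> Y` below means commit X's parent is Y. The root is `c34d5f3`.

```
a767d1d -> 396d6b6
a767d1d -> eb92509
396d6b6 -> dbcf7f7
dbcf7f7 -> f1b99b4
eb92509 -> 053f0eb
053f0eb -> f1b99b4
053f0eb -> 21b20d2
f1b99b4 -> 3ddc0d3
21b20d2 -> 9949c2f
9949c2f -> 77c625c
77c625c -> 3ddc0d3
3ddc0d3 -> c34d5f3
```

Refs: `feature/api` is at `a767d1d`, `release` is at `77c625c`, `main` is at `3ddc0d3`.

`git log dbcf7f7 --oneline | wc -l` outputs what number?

4

Walking parent pointers from dbcf7f7: reachable set = {3ddc0d3, c34d5f3, dbcf7f7, f1b99b4}.
That is 4 commits.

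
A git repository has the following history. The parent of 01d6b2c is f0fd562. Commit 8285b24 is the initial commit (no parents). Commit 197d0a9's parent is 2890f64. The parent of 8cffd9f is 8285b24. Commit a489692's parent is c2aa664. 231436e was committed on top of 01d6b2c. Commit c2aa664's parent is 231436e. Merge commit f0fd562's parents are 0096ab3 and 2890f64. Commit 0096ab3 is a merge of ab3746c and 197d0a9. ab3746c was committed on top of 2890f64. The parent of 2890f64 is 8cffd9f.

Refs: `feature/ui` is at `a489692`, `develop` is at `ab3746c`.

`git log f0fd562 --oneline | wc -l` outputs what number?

7

Walking parent pointers from f0fd562: reachable set = {0096ab3, 197d0a9, 2890f64, 8285b24, 8cffd9f, ab3746c, f0fd562}.
That is 7 commits.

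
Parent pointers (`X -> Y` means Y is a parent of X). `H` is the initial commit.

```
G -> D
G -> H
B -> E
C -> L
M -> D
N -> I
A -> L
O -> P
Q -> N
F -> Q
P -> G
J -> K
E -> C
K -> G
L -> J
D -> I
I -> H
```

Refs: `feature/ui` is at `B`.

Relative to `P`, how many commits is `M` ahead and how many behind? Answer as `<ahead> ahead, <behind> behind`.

1 ahead, 2 behind

Reachable from M: {D, H, I, M}.
Reachable from P: {D, G, H, I, P}.
Only in M's history (ahead): {M} — 1.
Only in P's history (behind): {G, P} — 2.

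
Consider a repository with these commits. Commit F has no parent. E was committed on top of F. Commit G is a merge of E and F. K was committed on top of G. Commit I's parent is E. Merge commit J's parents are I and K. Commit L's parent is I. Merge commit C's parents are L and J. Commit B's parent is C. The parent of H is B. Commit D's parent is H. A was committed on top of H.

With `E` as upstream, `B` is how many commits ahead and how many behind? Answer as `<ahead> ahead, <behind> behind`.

Reachable from B: {B, C, E, F, G, I, J, K, L}.
Reachable from E: {E, F}.
Only in B's history (ahead): {B, C, G, I, J, K, L} — 7.
Only in E's history (behind): {} — 0.

7 ahead, 0 behind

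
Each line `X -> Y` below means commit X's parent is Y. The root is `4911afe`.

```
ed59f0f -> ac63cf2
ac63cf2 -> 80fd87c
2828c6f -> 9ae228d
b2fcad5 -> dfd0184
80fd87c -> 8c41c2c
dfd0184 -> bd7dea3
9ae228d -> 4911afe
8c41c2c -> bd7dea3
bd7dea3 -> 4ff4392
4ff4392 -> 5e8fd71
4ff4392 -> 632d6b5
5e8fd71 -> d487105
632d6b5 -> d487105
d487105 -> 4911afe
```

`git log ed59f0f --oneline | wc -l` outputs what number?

10

Walking parent pointers from ed59f0f: reachable set = {4911afe, 4ff4392, 5e8fd71, 632d6b5, 80fd87c, 8c41c2c, ac63cf2, bd7dea3, d487105, ed59f0f}.
That is 10 commits.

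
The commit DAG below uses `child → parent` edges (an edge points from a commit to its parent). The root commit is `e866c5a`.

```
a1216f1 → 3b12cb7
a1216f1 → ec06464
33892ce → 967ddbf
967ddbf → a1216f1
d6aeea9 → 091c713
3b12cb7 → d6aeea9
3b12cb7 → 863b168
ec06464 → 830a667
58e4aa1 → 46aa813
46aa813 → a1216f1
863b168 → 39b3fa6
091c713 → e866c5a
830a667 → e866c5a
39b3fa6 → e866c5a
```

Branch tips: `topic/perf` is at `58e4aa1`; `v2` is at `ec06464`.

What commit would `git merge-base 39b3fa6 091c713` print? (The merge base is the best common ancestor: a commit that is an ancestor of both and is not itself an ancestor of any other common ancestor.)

e866c5a

Ancestors of 39b3fa6: {39b3fa6, e866c5a}.
Ancestors of 091c713: {091c713, e866c5a}.
Common ancestors: {e866c5a}.
The only common ancestor is e866c5a, so it is the merge base.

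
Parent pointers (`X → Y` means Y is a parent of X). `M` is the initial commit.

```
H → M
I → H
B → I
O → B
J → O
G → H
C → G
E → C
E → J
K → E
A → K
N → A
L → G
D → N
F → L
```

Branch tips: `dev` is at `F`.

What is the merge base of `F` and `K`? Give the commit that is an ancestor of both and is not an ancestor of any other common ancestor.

Ancestors of F: {F, G, H, L, M}.
Ancestors of K: {B, C, E, G, H, I, J, K, M, O}.
Common ancestors: {G, H, M}.
Among these, G is not an ancestor of any other common ancestor — it is the merge base.

G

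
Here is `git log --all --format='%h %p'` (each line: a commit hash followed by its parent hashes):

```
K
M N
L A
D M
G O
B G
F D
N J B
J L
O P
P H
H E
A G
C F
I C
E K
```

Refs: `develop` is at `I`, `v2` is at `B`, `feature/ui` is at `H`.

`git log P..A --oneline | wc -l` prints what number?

Reachable from A: {A, E, G, H, K, O, P}.
Reachable from P: {E, H, K, P}.
In A's history but not P's: {A, G, O} — 3 commits.

3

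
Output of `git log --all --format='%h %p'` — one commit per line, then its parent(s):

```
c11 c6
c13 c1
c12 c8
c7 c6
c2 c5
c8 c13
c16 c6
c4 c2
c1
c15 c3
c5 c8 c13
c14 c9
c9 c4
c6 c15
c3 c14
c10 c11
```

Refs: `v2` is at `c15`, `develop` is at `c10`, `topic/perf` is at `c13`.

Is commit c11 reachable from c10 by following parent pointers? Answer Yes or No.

Yes

Ancestors of c10 (commits reachable by following parents): {c1, c10, c11, c13, c14, c15, c2, c3, c4, c5, c6, c8, c9}.
c11 is in that set, so it is an ancestor of c10.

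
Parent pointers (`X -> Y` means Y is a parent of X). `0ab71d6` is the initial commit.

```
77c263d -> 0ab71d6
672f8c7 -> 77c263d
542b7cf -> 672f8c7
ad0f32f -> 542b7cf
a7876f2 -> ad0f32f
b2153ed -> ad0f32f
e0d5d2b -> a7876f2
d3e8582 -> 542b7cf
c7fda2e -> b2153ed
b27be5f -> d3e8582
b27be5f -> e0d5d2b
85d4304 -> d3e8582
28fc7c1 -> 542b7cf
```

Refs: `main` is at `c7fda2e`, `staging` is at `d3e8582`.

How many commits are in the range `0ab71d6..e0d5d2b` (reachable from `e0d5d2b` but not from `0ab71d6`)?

6

Reachable from e0d5d2b: {0ab71d6, 542b7cf, 672f8c7, 77c263d, a7876f2, ad0f32f, e0d5d2b}.
Reachable from 0ab71d6: {0ab71d6}.
In e0d5d2b's history but not 0ab71d6's: {542b7cf, 672f8c7, 77c263d, a7876f2, ad0f32f, e0d5d2b} — 6 commits.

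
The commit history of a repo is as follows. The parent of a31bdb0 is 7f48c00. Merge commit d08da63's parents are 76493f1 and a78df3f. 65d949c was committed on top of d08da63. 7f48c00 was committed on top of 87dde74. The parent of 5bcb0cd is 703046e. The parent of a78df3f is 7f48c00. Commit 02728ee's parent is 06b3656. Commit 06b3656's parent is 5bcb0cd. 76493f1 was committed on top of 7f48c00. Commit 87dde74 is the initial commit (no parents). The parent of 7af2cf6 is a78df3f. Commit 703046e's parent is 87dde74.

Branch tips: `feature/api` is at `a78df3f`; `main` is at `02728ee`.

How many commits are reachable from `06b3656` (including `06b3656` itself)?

Walking parent pointers from 06b3656: reachable set = {06b3656, 5bcb0cd, 703046e, 87dde74}.
That is 4 commits.

4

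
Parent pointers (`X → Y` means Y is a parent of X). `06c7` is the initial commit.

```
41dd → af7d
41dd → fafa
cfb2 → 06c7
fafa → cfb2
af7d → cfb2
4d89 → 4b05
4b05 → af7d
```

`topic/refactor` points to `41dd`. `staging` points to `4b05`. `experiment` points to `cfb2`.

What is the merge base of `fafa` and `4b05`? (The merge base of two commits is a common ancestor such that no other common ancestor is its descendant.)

Ancestors of fafa: {06c7, cfb2, fafa}.
Ancestors of 4b05: {06c7, 4b05, af7d, cfb2}.
Common ancestors: {06c7, cfb2}.
Among these, cfb2 is not an ancestor of any other common ancestor — it is the merge base.

cfb2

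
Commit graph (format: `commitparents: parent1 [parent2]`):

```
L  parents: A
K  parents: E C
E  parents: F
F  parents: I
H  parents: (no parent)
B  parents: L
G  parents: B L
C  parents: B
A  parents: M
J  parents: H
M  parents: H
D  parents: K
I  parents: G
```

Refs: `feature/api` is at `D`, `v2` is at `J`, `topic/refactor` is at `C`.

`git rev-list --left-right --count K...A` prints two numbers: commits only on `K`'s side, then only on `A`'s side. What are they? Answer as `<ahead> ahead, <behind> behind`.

8 ahead, 0 behind

Reachable from K: {A, B, C, E, F, G, H, I, K, L, M}.
Reachable from A: {A, H, M}.
Only in K's history (ahead): {B, C, E, F, G, I, K, L} — 8.
Only in A's history (behind): {} — 0.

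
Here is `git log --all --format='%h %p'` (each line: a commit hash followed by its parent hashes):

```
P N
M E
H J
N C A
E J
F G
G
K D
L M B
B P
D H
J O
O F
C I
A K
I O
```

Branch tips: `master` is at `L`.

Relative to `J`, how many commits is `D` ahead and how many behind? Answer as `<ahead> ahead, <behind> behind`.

Reachable from D: {D, F, G, H, J, O}.
Reachable from J: {F, G, J, O}.
Only in D's history (ahead): {D, H} — 2.
Only in J's history (behind): {} — 0.

2 ahead, 0 behind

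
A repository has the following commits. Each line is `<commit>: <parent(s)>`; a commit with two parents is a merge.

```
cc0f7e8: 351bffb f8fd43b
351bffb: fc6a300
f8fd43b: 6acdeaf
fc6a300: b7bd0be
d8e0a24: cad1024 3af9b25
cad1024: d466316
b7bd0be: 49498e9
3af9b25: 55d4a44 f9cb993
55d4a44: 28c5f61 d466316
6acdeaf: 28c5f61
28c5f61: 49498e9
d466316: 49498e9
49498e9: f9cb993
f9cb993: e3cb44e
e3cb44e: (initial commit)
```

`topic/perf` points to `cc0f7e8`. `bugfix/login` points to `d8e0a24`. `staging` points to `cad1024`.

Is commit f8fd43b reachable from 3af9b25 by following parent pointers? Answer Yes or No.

Ancestors of 3af9b25: {28c5f61, 3af9b25, 49498e9, 55d4a44, d466316, e3cb44e, f9cb993}.
f8fd43b is not in that set, so it is not an ancestor of 3af9b25.

No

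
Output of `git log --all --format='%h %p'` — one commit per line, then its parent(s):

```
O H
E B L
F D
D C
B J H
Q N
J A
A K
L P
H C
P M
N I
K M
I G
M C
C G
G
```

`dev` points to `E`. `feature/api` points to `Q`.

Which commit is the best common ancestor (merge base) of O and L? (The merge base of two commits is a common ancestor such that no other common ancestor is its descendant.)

C

Ancestors of O: {C, G, H, O}.
Ancestors of L: {C, G, L, M, P}.
Common ancestors: {C, G}.
Among these, C is not an ancestor of any other common ancestor — it is the merge base.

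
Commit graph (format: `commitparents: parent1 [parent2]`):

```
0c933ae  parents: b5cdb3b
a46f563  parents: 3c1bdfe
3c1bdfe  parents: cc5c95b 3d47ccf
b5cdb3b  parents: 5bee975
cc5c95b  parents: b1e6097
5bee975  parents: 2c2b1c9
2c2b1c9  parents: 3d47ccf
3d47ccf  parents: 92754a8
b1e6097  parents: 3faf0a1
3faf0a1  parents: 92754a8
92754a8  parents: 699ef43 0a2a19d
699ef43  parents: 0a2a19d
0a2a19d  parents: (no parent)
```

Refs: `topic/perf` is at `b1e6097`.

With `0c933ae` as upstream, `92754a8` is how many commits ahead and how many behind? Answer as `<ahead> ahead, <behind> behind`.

0 ahead, 5 behind

Reachable from 92754a8: {0a2a19d, 699ef43, 92754a8}.
Reachable from 0c933ae: {0a2a19d, 0c933ae, 2c2b1c9, 3d47ccf, 5bee975, 699ef43, 92754a8, b5cdb3b}.
Only in 92754a8's history (ahead): {} — 0.
Only in 0c933ae's history (behind): {0c933ae, 2c2b1c9, 3d47ccf, 5bee975, b5cdb3b} — 5.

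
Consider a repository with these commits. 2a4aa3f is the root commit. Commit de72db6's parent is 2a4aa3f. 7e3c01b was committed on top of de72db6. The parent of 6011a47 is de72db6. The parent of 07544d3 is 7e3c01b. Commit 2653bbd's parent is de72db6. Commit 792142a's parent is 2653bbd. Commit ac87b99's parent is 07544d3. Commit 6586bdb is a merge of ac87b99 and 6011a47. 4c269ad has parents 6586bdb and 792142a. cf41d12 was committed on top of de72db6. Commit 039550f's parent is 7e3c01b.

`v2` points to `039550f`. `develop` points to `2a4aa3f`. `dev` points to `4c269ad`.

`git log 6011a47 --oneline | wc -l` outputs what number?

3

Walking parent pointers from 6011a47: reachable set = {2a4aa3f, 6011a47, de72db6}.
That is 3 commits.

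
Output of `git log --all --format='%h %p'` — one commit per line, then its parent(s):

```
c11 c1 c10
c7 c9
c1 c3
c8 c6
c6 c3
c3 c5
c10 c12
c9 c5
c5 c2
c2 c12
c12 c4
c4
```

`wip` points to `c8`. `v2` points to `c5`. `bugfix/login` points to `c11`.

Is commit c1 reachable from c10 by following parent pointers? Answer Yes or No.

No

Ancestors of c10: {c10, c12, c4}.
c1 is not in that set, so it is not an ancestor of c10.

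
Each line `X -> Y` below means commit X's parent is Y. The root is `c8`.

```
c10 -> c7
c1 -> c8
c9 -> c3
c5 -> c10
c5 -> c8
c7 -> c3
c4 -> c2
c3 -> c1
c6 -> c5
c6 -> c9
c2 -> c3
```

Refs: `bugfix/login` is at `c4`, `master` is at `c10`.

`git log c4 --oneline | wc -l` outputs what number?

5

Walking parent pointers from c4: reachable set = {c1, c2, c3, c4, c8}.
That is 5 commits.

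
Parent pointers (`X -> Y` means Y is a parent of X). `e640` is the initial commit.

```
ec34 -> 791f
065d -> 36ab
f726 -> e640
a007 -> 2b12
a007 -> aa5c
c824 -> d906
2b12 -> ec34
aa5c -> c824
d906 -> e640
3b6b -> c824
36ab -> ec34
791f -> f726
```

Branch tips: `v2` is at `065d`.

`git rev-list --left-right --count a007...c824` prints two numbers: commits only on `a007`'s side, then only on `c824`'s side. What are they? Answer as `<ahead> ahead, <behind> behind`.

Reachable from a007: {2b12, 791f, a007, aa5c, c824, d906, e640, ec34, f726}.
Reachable from c824: {c824, d906, e640}.
Only in a007's history (ahead): {2b12, 791f, a007, aa5c, ec34, f726} — 6.
Only in c824's history (behind): {} — 0.

6 ahead, 0 behind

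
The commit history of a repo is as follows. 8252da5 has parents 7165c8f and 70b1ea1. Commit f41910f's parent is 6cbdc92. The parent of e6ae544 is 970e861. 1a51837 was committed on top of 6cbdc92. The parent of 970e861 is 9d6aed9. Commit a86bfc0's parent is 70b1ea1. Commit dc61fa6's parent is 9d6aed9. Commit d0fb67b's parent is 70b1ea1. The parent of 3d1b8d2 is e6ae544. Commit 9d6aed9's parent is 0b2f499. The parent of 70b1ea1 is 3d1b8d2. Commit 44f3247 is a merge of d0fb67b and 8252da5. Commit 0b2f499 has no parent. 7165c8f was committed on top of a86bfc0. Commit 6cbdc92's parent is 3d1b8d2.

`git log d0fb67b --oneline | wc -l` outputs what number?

Walking parent pointers from d0fb67b: reachable set = {0b2f499, 3d1b8d2, 70b1ea1, 970e861, 9d6aed9, d0fb67b, e6ae544}.
That is 7 commits.

7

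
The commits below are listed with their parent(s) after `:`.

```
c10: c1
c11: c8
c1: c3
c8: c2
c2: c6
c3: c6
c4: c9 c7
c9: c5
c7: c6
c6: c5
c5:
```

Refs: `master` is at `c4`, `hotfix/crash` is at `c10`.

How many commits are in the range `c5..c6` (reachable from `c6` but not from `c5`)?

1

Reachable from c6: {c5, c6}.
Reachable from c5: {c5}.
In c6's history but not c5's: {c6} — 1 commit.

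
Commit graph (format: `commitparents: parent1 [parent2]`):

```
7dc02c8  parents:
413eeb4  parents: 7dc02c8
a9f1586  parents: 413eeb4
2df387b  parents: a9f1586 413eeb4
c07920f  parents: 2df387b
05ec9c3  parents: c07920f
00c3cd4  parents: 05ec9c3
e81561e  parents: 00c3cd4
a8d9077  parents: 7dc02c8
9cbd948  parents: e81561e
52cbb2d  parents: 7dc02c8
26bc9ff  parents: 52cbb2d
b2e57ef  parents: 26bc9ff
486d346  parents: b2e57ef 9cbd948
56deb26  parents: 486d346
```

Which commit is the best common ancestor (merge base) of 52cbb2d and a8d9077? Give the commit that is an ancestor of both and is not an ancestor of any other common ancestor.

7dc02c8

Ancestors of 52cbb2d: {52cbb2d, 7dc02c8}.
Ancestors of a8d9077: {7dc02c8, a8d9077}.
Common ancestors: {7dc02c8}.
The only common ancestor is 7dc02c8, so it is the merge base.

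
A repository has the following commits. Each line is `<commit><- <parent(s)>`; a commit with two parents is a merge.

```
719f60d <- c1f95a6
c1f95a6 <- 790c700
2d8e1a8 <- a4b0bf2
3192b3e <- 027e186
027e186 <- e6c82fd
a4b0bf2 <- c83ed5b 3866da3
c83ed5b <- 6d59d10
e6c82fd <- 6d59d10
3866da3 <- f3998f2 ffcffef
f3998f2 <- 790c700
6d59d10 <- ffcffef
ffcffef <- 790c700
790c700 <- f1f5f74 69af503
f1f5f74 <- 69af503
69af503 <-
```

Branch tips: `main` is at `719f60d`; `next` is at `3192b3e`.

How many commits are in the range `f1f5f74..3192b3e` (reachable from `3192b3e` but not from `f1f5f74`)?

Reachable from 3192b3e: {027e186, 3192b3e, 69af503, 6d59d10, 790c700, e6c82fd, f1f5f74, ffcffef}.
Reachable from f1f5f74: {69af503, f1f5f74}.
In 3192b3e's history but not f1f5f74's: {027e186, 3192b3e, 6d59d10, 790c700, e6c82fd, ffcffef} — 6 commits.

6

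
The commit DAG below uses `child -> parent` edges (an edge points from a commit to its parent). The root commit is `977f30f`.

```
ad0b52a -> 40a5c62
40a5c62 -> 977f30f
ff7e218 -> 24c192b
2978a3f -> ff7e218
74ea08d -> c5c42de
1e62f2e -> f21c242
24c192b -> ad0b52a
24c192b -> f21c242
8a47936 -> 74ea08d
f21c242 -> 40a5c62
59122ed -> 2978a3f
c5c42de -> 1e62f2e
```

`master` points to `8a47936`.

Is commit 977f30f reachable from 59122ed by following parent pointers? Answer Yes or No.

Yes

Ancestors of 59122ed (commits reachable by following parents): {24c192b, 2978a3f, 40a5c62, 59122ed, 977f30f, ad0b52a, f21c242, ff7e218}.
977f30f is in that set, so it is an ancestor of 59122ed.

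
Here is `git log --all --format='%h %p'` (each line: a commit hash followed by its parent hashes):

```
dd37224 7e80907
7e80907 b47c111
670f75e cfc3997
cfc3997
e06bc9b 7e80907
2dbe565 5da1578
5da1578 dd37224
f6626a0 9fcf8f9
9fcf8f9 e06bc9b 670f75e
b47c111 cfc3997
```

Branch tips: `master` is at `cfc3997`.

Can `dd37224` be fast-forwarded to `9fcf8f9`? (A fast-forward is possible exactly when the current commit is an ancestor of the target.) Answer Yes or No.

No

A fast-forward from dd37224 to 9fcf8f9 is possible iff dd37224 is an ancestor of 9fcf8f9.
Ancestors of 9fcf8f9: {670f75e, 7e80907, 9fcf8f9, b47c111, cfc3997, e06bc9b}.
dd37224 is not among them, so fast-forward is not possible.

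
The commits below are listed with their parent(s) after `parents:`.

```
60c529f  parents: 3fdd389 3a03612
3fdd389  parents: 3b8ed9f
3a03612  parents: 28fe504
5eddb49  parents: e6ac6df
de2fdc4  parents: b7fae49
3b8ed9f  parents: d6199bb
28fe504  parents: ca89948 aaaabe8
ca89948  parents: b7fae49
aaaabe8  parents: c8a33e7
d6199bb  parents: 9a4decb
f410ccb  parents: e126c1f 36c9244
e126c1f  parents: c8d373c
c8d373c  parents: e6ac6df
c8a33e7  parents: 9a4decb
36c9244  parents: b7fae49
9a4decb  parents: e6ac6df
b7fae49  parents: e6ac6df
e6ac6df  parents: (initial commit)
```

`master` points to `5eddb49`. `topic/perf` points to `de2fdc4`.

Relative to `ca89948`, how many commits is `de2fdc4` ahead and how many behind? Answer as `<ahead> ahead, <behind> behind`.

1 ahead, 1 behind

Reachable from de2fdc4: {b7fae49, de2fdc4, e6ac6df}.
Reachable from ca89948: {b7fae49, ca89948, e6ac6df}.
Only in de2fdc4's history (ahead): {de2fdc4} — 1.
Only in ca89948's history (behind): {ca89948} — 1.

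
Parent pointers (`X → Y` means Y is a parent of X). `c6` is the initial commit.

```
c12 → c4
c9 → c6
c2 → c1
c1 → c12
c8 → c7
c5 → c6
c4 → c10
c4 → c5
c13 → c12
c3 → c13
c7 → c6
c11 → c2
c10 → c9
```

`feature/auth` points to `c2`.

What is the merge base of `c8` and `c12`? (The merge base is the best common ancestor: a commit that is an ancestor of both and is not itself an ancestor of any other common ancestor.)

c6

Ancestors of c8: {c6, c7, c8}.
Ancestors of c12: {c10, c12, c4, c5, c6, c9}.
Common ancestors: {c6}.
The only common ancestor is c6, so it is the merge base.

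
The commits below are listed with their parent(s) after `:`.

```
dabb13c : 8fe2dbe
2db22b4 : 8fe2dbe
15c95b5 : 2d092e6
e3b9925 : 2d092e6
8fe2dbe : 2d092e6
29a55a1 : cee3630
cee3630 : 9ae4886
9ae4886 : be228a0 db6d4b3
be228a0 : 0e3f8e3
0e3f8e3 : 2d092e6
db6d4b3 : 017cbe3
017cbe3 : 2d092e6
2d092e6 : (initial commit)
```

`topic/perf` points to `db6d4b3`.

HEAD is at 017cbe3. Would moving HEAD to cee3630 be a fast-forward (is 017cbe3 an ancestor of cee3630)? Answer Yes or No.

A fast-forward from 017cbe3 to cee3630 is possible iff 017cbe3 is an ancestor of cee3630.
Ancestors of cee3630: {017cbe3, 0e3f8e3, 2d092e6, 9ae4886, be228a0, cee3630, db6d4b3}.
017cbe3 is among them, so fast-forward is possible.

Yes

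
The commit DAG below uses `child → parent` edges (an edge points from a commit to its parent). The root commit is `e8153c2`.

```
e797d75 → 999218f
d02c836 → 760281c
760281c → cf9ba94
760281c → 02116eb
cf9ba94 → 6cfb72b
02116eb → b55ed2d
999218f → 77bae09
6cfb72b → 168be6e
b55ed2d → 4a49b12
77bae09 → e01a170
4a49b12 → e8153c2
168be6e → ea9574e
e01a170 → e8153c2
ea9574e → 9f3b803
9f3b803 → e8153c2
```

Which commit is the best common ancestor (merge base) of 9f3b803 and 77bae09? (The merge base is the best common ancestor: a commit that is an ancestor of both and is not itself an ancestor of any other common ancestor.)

e8153c2

Ancestors of 9f3b803: {9f3b803, e8153c2}.
Ancestors of 77bae09: {77bae09, e01a170, e8153c2}.
Common ancestors: {e8153c2}.
The only common ancestor is e8153c2, so it is the merge base.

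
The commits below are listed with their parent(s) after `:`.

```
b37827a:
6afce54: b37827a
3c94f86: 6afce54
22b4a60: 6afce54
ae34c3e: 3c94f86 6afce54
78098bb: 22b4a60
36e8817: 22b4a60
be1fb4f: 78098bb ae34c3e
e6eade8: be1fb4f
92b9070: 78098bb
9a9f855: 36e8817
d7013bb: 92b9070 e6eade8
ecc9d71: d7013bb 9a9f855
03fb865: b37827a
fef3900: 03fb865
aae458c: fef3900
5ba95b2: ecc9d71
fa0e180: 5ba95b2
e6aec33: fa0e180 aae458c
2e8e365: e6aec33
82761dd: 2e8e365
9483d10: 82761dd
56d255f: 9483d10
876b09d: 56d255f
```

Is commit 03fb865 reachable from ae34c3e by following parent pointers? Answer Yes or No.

Ancestors of ae34c3e: {3c94f86, 6afce54, ae34c3e, b37827a}.
03fb865 is not in that set, so it is not an ancestor of ae34c3e.

No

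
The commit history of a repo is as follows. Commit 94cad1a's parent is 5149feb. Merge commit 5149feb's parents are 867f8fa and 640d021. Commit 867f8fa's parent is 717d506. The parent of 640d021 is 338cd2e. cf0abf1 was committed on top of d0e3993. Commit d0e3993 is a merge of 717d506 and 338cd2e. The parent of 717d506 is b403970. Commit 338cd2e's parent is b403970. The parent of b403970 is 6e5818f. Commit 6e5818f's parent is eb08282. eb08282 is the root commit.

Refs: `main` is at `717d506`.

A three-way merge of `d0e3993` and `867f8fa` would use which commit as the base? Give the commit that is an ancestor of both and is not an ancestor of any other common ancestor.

717d506

Ancestors of d0e3993: {338cd2e, 6e5818f, 717d506, b403970, d0e3993, eb08282}.
Ancestors of 867f8fa: {6e5818f, 717d506, 867f8fa, b403970, eb08282}.
Common ancestors: {6e5818f, 717d506, b403970, eb08282}.
Among these, 717d506 is not an ancestor of any other common ancestor — it is the merge base.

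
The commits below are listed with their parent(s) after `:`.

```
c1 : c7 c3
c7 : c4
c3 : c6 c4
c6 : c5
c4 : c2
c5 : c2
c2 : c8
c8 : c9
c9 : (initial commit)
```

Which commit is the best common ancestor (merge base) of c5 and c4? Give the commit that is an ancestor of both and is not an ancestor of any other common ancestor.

Ancestors of c5: {c2, c5, c8, c9}.
Ancestors of c4: {c2, c4, c8, c9}.
Common ancestors: {c2, c8, c9}.
Among these, c2 is not an ancestor of any other common ancestor — it is the merge base.

c2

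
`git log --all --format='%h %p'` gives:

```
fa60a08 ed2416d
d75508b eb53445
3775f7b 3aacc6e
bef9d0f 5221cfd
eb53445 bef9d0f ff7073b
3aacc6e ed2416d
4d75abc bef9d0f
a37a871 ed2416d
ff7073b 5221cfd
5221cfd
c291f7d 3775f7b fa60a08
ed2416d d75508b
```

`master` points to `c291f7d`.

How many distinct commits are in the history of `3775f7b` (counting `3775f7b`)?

8

Walking parent pointers from 3775f7b: reachable set = {3775f7b, 3aacc6e, 5221cfd, bef9d0f, d75508b, eb53445, ed2416d, ff7073b}.
That is 8 commits.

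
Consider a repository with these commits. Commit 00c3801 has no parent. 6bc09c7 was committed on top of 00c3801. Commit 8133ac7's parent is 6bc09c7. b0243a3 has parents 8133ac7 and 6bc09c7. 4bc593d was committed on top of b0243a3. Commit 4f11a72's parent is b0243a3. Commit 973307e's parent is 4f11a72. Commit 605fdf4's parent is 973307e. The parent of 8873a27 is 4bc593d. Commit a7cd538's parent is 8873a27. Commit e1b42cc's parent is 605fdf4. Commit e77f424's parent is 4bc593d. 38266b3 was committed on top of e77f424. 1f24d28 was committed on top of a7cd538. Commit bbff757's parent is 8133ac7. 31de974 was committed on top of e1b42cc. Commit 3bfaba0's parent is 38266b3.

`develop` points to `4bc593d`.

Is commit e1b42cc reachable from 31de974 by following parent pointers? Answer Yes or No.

Ancestors of 31de974 (commits reachable by following parents): {00c3801, 31de974, 4f11a72, 605fdf4, 6bc09c7, 8133ac7, 973307e, b0243a3, e1b42cc}.
e1b42cc is in that set, so it is an ancestor of 31de974.

Yes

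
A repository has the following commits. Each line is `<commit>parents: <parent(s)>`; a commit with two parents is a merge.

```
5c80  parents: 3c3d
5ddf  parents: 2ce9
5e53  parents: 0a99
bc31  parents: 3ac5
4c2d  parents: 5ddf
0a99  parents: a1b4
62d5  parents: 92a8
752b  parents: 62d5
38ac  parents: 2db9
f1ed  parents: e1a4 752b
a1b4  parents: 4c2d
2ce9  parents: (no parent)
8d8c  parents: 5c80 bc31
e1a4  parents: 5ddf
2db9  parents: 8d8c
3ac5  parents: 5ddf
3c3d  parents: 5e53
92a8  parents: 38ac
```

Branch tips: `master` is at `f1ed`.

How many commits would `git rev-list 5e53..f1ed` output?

Reachable from f1ed: {0a99, 2ce9, 2db9, 38ac, 3ac5, 3c3d, 4c2d, 5c80, 5ddf, 5e53, 62d5, 752b, 8d8c, 92a8, a1b4, bc31, e1a4, f1ed}.
Reachable from 5e53: {0a99, 2ce9, 4c2d, 5ddf, 5e53, a1b4}.
In f1ed's history but not 5e53's: {2db9, 38ac, 3ac5, 3c3d, 5c80, 62d5, 752b, 8d8c, 92a8, bc31, e1a4, f1ed} — 12 commits.

12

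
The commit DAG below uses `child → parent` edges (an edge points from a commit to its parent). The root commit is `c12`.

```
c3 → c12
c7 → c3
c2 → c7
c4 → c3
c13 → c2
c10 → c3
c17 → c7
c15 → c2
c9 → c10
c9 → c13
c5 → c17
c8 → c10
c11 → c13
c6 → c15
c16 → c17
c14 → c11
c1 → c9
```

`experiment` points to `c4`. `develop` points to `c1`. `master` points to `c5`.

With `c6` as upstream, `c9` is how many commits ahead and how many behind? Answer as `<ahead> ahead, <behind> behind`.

3 ahead, 2 behind

Reachable from c9: {c10, c12, c13, c2, c3, c7, c9}.
Reachable from c6: {c12, c15, c2, c3, c6, c7}.
Only in c9's history (ahead): {c10, c13, c9} — 3.
Only in c6's history (behind): {c15, c6} — 2.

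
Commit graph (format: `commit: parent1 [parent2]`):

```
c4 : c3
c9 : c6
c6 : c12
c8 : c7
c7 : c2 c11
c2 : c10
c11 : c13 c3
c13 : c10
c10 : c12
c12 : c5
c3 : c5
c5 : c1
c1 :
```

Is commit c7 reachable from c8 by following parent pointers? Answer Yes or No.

Ancestors of c8 (commits reachable by following parents): {c1, c10, c11, c12, c13, c2, c3, c5, c7, c8}.
c7 is in that set, so it is an ancestor of c8.

Yes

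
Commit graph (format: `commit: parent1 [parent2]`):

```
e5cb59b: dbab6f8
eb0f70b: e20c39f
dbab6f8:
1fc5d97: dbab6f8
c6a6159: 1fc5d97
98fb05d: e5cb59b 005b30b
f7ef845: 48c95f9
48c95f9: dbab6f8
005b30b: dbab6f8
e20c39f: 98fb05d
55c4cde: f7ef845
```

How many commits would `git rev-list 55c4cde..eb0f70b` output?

5

Reachable from eb0f70b: {005b30b, 98fb05d, dbab6f8, e20c39f, e5cb59b, eb0f70b}.
Reachable from 55c4cde: {48c95f9, 55c4cde, dbab6f8, f7ef845}.
In eb0f70b's history but not 55c4cde's: {005b30b, 98fb05d, e20c39f, e5cb59b, eb0f70b} — 5 commits.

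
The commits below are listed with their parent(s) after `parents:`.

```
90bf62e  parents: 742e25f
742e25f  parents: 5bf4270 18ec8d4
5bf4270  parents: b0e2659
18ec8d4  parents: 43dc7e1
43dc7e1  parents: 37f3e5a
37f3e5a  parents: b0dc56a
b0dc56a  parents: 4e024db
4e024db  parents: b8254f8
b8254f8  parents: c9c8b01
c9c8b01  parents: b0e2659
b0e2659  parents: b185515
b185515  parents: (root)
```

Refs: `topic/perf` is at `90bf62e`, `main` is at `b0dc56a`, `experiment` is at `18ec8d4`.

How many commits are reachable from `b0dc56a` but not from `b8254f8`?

2

Reachable from b0dc56a: {4e024db, b0dc56a, b0e2659, b185515, b8254f8, c9c8b01}.
Reachable from b8254f8: {b0e2659, b185515, b8254f8, c9c8b01}.
In b0dc56a's history but not b8254f8's: {4e024db, b0dc56a} — 2 commits.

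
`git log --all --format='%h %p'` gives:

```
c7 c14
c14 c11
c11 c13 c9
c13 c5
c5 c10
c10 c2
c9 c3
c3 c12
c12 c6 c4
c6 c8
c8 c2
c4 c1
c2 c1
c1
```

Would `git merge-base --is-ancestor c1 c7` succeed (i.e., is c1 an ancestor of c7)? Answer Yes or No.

Yes

Ancestors of c7 (commits reachable by following parents): {c1, c10, c11, c12, c13, c14, c2, c3, c4, c5, c6, c7, c8, c9}.
c1 is in that set, so it is an ancestor of c7.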